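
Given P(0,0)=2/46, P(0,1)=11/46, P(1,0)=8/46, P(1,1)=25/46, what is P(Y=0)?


P(Y=0) = P(0,0)+P(1,0) = 2/46 + 8/46 = 10/46 = 5/23

5/23


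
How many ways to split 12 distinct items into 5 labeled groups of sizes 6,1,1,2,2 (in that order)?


12! = 479001600
Denominator: 6!=720 * 1!=1 * 1!=1 * 2!=2 * 2!=2
Coefficient = 479001600 / 2880 = 166320

166320


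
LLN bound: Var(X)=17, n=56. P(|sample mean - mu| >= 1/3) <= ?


Var(Xbar) = Var(X)/n = 17/56
Chebyshev: P(|Xbar-mu| >= 1/3) <= Var(Xbar)/(1/3)^2 = (17/56)/(1/9) = 153/56
Bound exceeds 1, so trivial bound: 1

1


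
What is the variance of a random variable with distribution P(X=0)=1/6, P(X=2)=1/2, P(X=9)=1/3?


E[X] = 4, E[X^2] = 29
Var(X) = E[X^2] - (E[X])^2 = 29 - (4)^2 = 13

13


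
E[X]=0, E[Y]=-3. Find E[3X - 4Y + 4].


E[3X - 4Y + 4] = 3*E[X] - 4*E[Y] + 4
= (3)*(0) + (-4)*(-3) + (4)
= 0 + 12 + 4 = 16

16


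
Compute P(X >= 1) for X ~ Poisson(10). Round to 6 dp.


P(X>=1) = 1 - P(X<=0) = 1 - (e^(-10)*10^0/0!)
≈ 1 - 0.0000453999 = 0.9999546001
≈ 0.999955

0.999955


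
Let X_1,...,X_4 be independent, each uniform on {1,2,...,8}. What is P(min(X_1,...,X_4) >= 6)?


P(min >= 6) = P(all X_i >= 6) = (P(X_1 >= 6))^4
= (3/8)^4 = 81/4096

81/4096


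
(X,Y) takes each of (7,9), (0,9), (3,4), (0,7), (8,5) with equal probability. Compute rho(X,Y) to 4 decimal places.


Cov(X,Y) = -1.4800, Var(X) = 11.4400, Var(Y) = 4.1600
rho = Cov/(sqrt(VarX)*sqrt(VarY)) = -0.2145

-0.2145


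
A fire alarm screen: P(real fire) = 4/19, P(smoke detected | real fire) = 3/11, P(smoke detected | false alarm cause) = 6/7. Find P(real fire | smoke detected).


P(A) = P(A|B)P(B) + P(A|B')P(B') = 3/11*4/19 + 6/7*15/19 = 1074/1463
P(B|A) = P(A|B)P(B)/P(A) = (12/209)/(1074/1463) = 14/179

14/179


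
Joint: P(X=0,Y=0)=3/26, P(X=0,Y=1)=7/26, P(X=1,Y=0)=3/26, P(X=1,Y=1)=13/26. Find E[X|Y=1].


P(Y=1) = 20/26
E[X|Y=1] = (0*7 + 1*13)/20 = 13/20

13/20


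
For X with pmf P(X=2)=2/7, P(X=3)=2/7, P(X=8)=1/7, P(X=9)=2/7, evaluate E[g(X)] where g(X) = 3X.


E[3X] = sum(g(x)*P(x))
= 6*2/7 + 9*2/7 + 24*1/7 + 27*2/7
= 108/7

108/7


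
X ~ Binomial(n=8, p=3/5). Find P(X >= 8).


P(X>=8) = P(X=8)
= 6561/390625
= 6561/390625

6561/390625


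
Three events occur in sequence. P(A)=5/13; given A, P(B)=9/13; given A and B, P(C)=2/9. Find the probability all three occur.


P(A∩B∩C) = P(A) * P(B|A) * P(C|A∩B)
= 5/13 * 9/13 * 2/9
= 45/169 * 2/9 = 10/169

10/169


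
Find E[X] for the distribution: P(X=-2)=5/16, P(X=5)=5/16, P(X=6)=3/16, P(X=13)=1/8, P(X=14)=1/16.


E[X] = sum(x * P(x))
= -2*5/16 + 5*5/16 + 6*3/16 + 13*1/8 + 14*1/16
= 73/16

73/16


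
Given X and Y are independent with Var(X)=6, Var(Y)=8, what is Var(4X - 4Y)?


Independence => Cov(X,Y)=0
Var(4X - 4Y) = 4^2*Var(X) + (-4)^2*Var(Y)
= 16*6 + 16*8 = 224

224


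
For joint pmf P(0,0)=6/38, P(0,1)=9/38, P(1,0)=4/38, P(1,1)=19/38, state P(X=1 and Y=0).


Read from table: P(X=1, Y=0) = 4/38 = 2/19

2/19


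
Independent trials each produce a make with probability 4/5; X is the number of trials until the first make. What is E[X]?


For geometric (trials until first success), E[X] = 1/p = 1/(4/5) = 5/4

5/4


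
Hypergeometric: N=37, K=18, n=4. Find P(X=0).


P(X=0) = C(18,0)*C(19,4) / C(37,4)
= 1*3876 / 66045
= 3876/66045 = 76/1295

76/1295


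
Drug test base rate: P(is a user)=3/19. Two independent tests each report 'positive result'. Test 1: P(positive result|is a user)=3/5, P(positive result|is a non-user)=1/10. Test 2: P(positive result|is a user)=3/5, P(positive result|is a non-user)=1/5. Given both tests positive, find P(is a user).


After test 1: P(+) = 3/5*3/19 + 1/10*16/19 = 17/95
P(B|+) = (9/95)/(17/95) = 9/17
After test 2 (use post1 as new prior): P(+) = 3/5*9/17 + 1/5*8/17 = 7/17
P(B|+,+) = (27/85)/(7/17) = 27/35

27/35


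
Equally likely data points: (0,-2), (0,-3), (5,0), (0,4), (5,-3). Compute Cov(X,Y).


E[X]=2, E[Y]=-4/5, E[XY]=-3
Cov(X,Y) = E[XY] - E[X]E[Y] = -3 - 2*-4/5 = -7/5

-7/5


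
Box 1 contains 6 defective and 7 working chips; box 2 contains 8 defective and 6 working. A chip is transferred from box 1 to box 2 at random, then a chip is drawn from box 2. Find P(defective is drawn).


P(transfer defective) = 6/13; P(transfer working) = 7/13
If defective transferred: Urn II has 9 defective of 15, so P(defective|defective moved) = 3/5
If working transferred: Urn II has 8 defective of 15, so P(defective|working moved) = 8/15
By total probability: P(defective) = 6/13*3/5 + 7/13*8/15 = 22/39

22/39


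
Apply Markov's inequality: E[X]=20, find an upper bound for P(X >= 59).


Markov: P(X >= a) <= E[X]/a
P(X >= 59) <= 20/59

20/59


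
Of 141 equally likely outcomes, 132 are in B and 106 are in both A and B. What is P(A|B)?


P(A|B) = P(A∩B)/P(B) = (106/141)/(132/141) = 106/132 = 53/66

53/66


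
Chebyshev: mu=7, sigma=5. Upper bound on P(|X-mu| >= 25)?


k = 25/5 = 5
Chebyshev: P(|X-mu| >= k*sigma) <= 1/k^2 = 1/5^2 = 1/25

1/25


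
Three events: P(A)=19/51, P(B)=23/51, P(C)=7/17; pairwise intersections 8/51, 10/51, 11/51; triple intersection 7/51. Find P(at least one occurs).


P(A∪B∪C) = P(A)+P(B)+P(C) - P(AB)-P(AC)-P(BC) + P(ABC)
= 19/51+23/51+7/17 - 8/51-10/51-11/51 + 7/51
= 41/51

41/51


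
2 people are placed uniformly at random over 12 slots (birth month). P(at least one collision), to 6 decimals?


P(all different) = prod((12-i)/12 for i=0..1) = 0.916667
P(at least one match) = 1 - 0.916667 = 0.083333

0.083333


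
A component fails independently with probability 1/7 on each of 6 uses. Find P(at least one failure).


P(at least one) = 1 - P(none)
P(none) = (1 - 1/7)^6 = (6/7)^6 = 46656/117649
P(at least one) = 1 - 46656/117649 = 70993/117649

70993/117649


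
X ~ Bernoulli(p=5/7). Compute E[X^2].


For Bernoulli: X in {0,1}
E[X^2] = 0^2*(1-5/7) + 1^2*5/7 = 5/7

5/7


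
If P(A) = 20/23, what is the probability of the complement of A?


P(A') = 1 - P(A) = 1 - 20/23 = 3/23

3/23


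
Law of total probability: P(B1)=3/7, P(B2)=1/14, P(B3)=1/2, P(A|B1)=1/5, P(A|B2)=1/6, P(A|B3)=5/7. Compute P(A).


P(A) = P(A|B1)P(B1) + P(A|B2)P(B2) + P(A|B3)P(B3)
= 1/5*3/7 + 1/6*1/14 + 5/7*1/2
= 3/35 + 1/84 + 5/14 = 191/420

191/420


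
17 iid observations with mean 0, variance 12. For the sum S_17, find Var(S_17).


By independence, Var(S_n) = n*Var(X_1) = 17*12 = 204

204


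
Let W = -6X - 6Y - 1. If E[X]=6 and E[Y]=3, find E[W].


E[-6X - 6Y - 1] = -6*E[X] - 6*E[Y] - 1
= (-6)*(6) + (-6)*(3) + (-1)
= -36 - 18 - 1 = -55

-55


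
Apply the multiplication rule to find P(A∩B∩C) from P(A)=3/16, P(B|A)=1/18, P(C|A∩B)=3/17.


P(A∩B∩C) = P(A) * P(B|A) * P(C|A∩B)
= 3/16 * 1/18 * 3/17
= 1/96 * 3/17 = 1/544

1/544


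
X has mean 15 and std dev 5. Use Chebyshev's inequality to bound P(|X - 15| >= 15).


k = 15/5 = 3
Chebyshev: P(|X-mu| >= k*sigma) <= 1/k^2 = 1/3^2 = 1/9

1/9


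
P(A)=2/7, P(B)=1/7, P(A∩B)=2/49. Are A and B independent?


P(A)*P(B) = 2/7*1/7 = 2/49
P(A∩B) = 2/49, which equals P(A)P(B), so independent

Yes, A and B are independent


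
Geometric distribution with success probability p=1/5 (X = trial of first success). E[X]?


For geometric (trials until first success), E[X] = 1/p = 1/(1/5) = 5

5


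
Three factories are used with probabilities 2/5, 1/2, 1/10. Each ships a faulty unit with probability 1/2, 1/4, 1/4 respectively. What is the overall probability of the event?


P(A) = P(A|B1)P(B1) + P(A|B2)P(B2) + P(A|B3)P(B3)
= 1/2*2/5 + 1/4*1/2 + 1/4*1/10
= 1/5 + 1/8 + 1/40 = 7/20

7/20


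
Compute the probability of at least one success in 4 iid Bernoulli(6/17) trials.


P(at least one) = 1 - P(none)
P(none) = (1 - 6/17)^4 = (11/17)^4 = 14641/83521
P(at least one) = 1 - 14641/83521 = 68880/83521

68880/83521


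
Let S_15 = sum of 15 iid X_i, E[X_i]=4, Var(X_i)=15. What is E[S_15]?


E[S_n] = n*E[X_1] = 15*4 = 60

60


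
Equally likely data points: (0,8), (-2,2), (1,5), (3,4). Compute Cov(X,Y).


E[X]=1/2, E[Y]=19/4, E[XY]=13/4
Cov(X,Y) = E[XY] - E[X]E[Y] = 13/4 - 1/2*19/4 = 7/8

7/8


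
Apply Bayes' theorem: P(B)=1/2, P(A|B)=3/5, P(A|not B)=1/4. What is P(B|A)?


P(A) = P(A|B)P(B) + P(A|B')P(B') = 3/5*1/2 + 1/4*1/2 = 17/40
P(B|A) = P(A|B)P(B)/P(A) = (3/10)/(17/40) = 12/17

12/17


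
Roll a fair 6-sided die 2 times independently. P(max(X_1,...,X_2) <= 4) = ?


P(max <= 4) = P(all X_i <= 4) = (P(X_1 <= 4))^2
= (4/6)^2 = (2/3)^2 = 4/9

4/9


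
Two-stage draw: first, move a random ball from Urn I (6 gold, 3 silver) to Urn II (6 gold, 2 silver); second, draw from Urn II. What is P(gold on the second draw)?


P(transfer gold) = 6/9 = 2/3; P(transfer silver) = 1/3
If gold transferred: Urn II has 7 gold of 9, so P(gold|gold moved) = 7/9
If silver transferred: Urn II has 6 gold of 9, so P(gold|silver moved) = 2/3
By total probability: P(gold) = 2/3*7/9 + 1/3*2/3 = 20/27

20/27


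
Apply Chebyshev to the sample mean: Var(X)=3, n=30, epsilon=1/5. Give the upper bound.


Var(Xbar) = Var(X)/n = 3/30
Chebyshev: P(|Xbar-mu| >= 1/5) <= Var(Xbar)/(1/5)^2 = (1/10)/(1/25) = 5/2
Bound exceeds 1, so trivial bound: 1

1


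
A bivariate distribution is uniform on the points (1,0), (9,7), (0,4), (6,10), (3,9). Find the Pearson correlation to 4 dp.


Cov(X,Y) = 7.2000, Var(X) = 10.9600, Var(Y) = 13.2000
rho = Cov/(sqrt(VarX)*sqrt(VarY)) = 0.5986

0.5986


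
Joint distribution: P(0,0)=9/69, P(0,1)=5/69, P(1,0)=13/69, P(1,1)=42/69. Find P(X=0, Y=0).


Read from table: P(X=0, Y=0) = 9/69 = 3/23

3/23


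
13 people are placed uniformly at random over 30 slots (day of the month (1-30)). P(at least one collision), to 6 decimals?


P(all different) = prod((30-i)/30 for i=0..12) = 0.046775
P(at least one match) = 1 - 0.046775 = 0.953225

0.953225


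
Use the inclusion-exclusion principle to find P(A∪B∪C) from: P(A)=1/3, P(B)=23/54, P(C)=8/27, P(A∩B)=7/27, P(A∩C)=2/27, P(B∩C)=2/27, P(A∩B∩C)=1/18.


P(A∪B∪C) = P(A)+P(B)+P(C) - P(AB)-P(AC)-P(BC) + P(ABC)
= 1/3+23/54+8/27 - 7/27-2/27-2/27 + 1/18
= 19/27

19/27


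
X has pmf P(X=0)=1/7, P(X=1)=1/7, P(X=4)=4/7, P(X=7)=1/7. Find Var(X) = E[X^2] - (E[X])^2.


E[X] = 24/7, E[X^2] = 114/7
Var(X) = E[X^2] - (E[X])^2 = 114/7 - (24/7)^2 = 222/49

222/49


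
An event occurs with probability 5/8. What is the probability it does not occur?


P(A') = 1 - P(A) = 1 - 5/8 = 3/8

3/8


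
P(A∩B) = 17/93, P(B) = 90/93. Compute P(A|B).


P(A|B) = P(A∩B)/P(B) = (17/93)/(90/93) = 17/90

17/90


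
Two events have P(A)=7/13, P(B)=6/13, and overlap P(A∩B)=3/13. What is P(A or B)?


P(A∪B) = P(A) + P(B) - P(A∩B)
= 7/13 + 6/13 - 3/13 = 10/13

10/13


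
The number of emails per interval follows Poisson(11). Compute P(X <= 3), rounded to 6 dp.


P(X<=3) = e^(-11)*11^0/0! + e^(-11)*11^1/1! + e^(-11)*11^2/2! + e^(-11)*11^3/3!
≈ 0.0000167017 + 0.0001837187 + 0.0010104529 + 0.0037049940
= 0.0049158673
≈ 0.004916

0.004916


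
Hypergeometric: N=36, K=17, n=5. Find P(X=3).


P(X=3) = C(17,3)*C(19,2) / C(36,5)
= 680*171 / 376992
= 116280/376992 = 95/308

95/308


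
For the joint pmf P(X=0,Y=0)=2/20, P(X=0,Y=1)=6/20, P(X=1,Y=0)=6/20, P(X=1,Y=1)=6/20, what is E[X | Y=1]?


P(Y=1) = 12/20
E[X|Y=1] = (0*6 + 1*6)/12 = 6/12 = 1/2

1/2


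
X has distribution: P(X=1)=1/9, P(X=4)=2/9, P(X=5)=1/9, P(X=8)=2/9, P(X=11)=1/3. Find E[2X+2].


E[2X+2] = sum(g(x)*P(x))
= 4*1/9 + 10*2/9 + 12*1/9 + 18*2/9 + 24*1/3
= 16

16


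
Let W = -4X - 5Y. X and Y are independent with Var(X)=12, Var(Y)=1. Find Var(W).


Independence => Cov(X,Y)=0
Var(-4X - 5Y) = (-4)^2*Var(X) + (-5)^2*Var(Y)
= 16*12 + 25*1 = 217

217


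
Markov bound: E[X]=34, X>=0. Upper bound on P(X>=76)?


Markov: P(X >= a) <= E[X]/a
P(X >= 76) <= 34/76 = 17/38

17/38


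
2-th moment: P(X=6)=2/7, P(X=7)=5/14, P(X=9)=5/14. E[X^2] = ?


E[X^2] = sum(x^2 * P(x))
= 36*2/7 + 49*5/14 + 81*5/14
= 397/7

397/7


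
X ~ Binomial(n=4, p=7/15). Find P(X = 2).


P(X=2) = C(4,2) * p^2 * (1-p)^2
= 6 * 49/225 * 64/225
= 6272/16875

6272/16875


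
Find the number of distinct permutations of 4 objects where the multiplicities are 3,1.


4! = 24
Denominator: 3!=6 * 1!=1
Coefficient = 24 / 6 = 4

4


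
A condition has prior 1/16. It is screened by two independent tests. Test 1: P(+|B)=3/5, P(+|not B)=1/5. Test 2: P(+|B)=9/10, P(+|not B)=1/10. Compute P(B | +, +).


After test 1: P(+) = 3/5*1/16 + 1/5*15/16 = 9/40
P(B|+) = (3/80)/(9/40) = 1/6
After test 2 (use post1 as new prior): P(+) = 9/10*1/6 + 1/10*5/6 = 7/30
P(B|+,+) = (3/20)/(7/30) = 9/14

9/14


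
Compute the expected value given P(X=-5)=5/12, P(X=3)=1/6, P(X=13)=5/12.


E[X] = sum(x * P(x))
= -5*5/12 + 3*1/6 + 13*5/12
= 23/6

23/6


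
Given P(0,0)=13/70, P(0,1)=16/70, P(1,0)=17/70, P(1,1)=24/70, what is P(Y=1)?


P(Y=1) = P(0,1)+P(1,1) = 16/70 + 24/70 = 40/70 = 4/7

4/7


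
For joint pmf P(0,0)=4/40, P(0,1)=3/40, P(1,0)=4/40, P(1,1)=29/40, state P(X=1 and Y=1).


Read from table: P(X=1, Y=1) = 29/40

29/40


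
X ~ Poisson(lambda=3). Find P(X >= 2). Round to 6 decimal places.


P(X>=2) = 1 - P(X<=1) = 1 - (e^(-3)*3^0/0! + e^(-3)*3^1/1!)
≈ 1 - (0.0497870684 + 0.1493612051)
= 1 - 0.1991482735 = 0.8008517265
≈ 0.800852

0.800852


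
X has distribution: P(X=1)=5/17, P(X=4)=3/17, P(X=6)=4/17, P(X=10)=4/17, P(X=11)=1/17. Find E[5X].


E[5X] = sum(g(x)*P(x))
= 5*5/17 + 20*3/17 + 30*4/17 + 50*4/17 + 55*1/17
= 460/17

460/17


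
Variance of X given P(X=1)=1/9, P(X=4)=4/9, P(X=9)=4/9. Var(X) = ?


E[X] = 53/9, E[X^2] = 389/9
Var(X) = E[X^2] - (E[X])^2 = 389/9 - (53/9)^2 = 692/81

692/81


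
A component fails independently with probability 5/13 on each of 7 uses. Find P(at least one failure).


P(at least one) = 1 - P(none)
P(none) = (1 - 5/13)^7 = (8/13)^7 = 2097152/62748517
P(at least one) = 1 - 2097152/62748517 = 60651365/62748517

60651365/62748517


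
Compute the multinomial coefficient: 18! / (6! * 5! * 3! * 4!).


18! = 6402373705728000
Denominator: 6!=720 * 5!=120 * 3!=6 * 4!=24
Coefficient = 6402373705728000 / 12441600 = 514594080

514594080


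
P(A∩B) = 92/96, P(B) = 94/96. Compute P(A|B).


P(A|B) = P(A∩B)/P(B) = (92/96)/(94/96) = 92/94 = 46/47

46/47


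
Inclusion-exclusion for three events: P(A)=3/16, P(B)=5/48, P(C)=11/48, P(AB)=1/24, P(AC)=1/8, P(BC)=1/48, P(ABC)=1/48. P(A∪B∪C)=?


P(A∪B∪C) = P(A)+P(B)+P(C) - P(AB)-P(AC)-P(BC) + P(ABC)
= 3/16+5/48+11/48 - 1/24-1/8-1/48 + 1/48
= 17/48

17/48


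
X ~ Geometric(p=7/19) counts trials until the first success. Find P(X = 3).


P(X=3) = (1-p)^2 * p = (12/19)^2 * 7/19
= 144/361 * 7/19 = 1008/6859

1008/6859


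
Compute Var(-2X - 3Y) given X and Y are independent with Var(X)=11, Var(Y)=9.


Independence => Cov(X,Y)=0
Var(-2X - 3Y) = (-2)^2*Var(X) + (-3)^2*Var(Y)
= 4*11 + 9*9 = 125

125


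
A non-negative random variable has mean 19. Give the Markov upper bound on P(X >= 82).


Markov: P(X >= a) <= E[X]/a
P(X >= 82) <= 19/82

19/82


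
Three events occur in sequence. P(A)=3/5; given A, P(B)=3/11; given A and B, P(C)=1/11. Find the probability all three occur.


P(A∩B∩C) = P(A) * P(B|A) * P(C|A∩B)
= 3/5 * 3/11 * 1/11
= 9/55 * 1/11 = 9/605

9/605


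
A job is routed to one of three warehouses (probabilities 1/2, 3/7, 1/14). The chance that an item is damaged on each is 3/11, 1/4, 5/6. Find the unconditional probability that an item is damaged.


P(A) = P(A|B1)P(B1) + P(A|B2)P(B2) + P(A|B3)P(B3)
= 3/11*1/2 + 1/4*3/7 + 5/6*1/14
= 3/22 + 3/28 + 5/84 = 10/33

10/33


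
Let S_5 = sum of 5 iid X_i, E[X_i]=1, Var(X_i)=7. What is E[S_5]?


E[S_n] = n*E[X_1] = 5*1 = 5

5


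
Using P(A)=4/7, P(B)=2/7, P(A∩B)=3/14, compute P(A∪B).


P(A∪B) = P(A) + P(B) - P(A∩B)
= 4/7 + 2/7 - 3/14 = 9/14

9/14


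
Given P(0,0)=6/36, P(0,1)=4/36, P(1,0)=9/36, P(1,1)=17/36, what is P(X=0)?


P(X=0) = P(0,0)+P(0,1) = 6/36 + 4/36 = 10/36 = 5/18

5/18


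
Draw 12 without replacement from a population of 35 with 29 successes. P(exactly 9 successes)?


P(X=9) = C(29,9)*C(6,3) / C(35,12)
= 10015005*20 / 834451800
= 200300100/834451800 = 253/1054

253/1054


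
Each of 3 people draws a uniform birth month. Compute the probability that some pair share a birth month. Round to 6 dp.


P(all different) = prod((12-i)/12 for i=0..2) = 0.763889
P(at least one match) = 1 - 0.763889 = 0.236111

0.236111


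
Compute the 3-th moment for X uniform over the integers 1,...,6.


E[X^3] = (1/6) * sum(x^3 for x=1..6)
= 441/6 = 147/2

147/2


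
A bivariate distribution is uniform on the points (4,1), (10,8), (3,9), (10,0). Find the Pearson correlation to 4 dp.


Cov(X,Y) = -2.6250, Var(X) = 10.6875, Var(Y) = 16.2500
rho = Cov/(sqrt(VarX)*sqrt(VarY)) = -0.1992

-0.1992


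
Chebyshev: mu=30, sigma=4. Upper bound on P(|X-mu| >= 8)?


k = 8/4 = 2
Chebyshev: P(|X-mu| >= k*sigma) <= 1/k^2 = 1/2^2 = 1/4

1/4


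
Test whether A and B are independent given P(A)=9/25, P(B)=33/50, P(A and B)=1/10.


P(A)*P(B) = 9/25*33/50 = 297/1250
P(A∩B) = 1/10 != 297/1250, so not independent

No, A and B are not independent


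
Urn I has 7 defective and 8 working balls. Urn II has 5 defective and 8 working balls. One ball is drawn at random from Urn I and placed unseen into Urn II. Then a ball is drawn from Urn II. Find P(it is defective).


P(transfer defective) = 7/15; P(transfer working) = 8/15
If defective transferred: Urn II has 6 defective of 14, so P(defective|defective moved) = 3/7
If working transferred: Urn II has 5 defective of 14, so P(defective|working moved) = 5/14
By total probability: P(defective) = 7/15*3/7 + 8/15*5/14 = 41/105

41/105


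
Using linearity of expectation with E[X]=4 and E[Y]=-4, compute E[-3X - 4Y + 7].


E[-3X - 4Y + 7] = -3*E[X] - 4*E[Y] + 7
= (-3)*(4) + (-4)*(-4) + (7)
= -12 + 16 + 7 = 11

11


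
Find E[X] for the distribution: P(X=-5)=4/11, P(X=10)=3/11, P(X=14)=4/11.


E[X] = sum(x * P(x))
= -5*4/11 + 10*3/11 + 14*4/11
= 6

6


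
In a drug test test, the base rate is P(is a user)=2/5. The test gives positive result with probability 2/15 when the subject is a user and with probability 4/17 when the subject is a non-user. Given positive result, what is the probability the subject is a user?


P(A) = P(A|B)P(B) + P(A|B')P(B') = 2/15*2/5 + 4/17*3/5 = 248/1275
P(B|A) = P(A|B)P(B)/P(A) = (4/75)/(248/1275) = 17/62

17/62


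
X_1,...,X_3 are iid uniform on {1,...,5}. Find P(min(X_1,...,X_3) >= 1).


P(min >= 1) = P(all X_i >= 1) = (P(X_1 >= 1))^3
= (5/5)^3 = 1^3 = 1

1


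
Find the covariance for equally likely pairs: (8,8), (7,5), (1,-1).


E[X]=16/3, E[Y]=4, E[XY]=98/3
Cov(X,Y) = E[XY] - E[X]E[Y] = 98/3 - 16/3*4 = 34/3

34/3


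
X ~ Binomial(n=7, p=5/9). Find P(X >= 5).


P(X>=5) = P(X=5) + P(X=6) + P(X=7)
= 350000/1594323 + 437500/4782969 + 78125/4782969
= 521875/1594323

521875/1594323


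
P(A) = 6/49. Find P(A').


P(A') = 1 - P(A) = 1 - 6/49 = 43/49

43/49


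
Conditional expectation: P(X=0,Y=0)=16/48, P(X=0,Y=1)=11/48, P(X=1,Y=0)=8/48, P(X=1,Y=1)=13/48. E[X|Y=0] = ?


P(Y=0) = 24/48
E[X|Y=0] = (0*16 + 1*8)/24 = 8/24 = 1/3

1/3


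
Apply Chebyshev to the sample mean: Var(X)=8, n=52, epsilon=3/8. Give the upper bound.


Var(Xbar) = Var(X)/n = 8/52
Chebyshev: P(|Xbar-mu| >= 3/8) <= Var(Xbar)/(3/8)^2 = (2/13)/(9/64) = 128/117
Bound exceeds 1, so trivial bound: 1

1


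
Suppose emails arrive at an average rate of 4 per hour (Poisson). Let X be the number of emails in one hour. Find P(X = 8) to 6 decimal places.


P(X=8) = e^(-4) * 4^8 / 8!
≈ 0.01831563889 * 65536 / 40320
≈ 0.029770

0.029770


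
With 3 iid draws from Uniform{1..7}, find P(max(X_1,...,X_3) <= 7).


P(max <= 7) = P(all X_i <= 7) = (P(X_1 <= 7))^3
= (7/7)^3 = 1^3 = 1

1


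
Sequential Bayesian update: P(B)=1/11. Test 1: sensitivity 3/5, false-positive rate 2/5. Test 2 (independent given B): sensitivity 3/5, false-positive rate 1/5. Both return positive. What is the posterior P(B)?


After test 1: P(+) = 3/5*1/11 + 2/5*10/11 = 23/55
P(B|+) = (3/55)/(23/55) = 3/23
After test 2 (use post1 as new prior): P(+) = 3/5*3/23 + 1/5*20/23 = 29/115
P(B|+,+) = (9/115)/(29/115) = 9/29

9/29


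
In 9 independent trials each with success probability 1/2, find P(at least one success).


P(at least one) = 1 - P(none)
P(none) = (1 - 1/2)^9 = (1/2)^9 = 1/512
P(at least one) = 1 - 1/512 = 511/512

511/512


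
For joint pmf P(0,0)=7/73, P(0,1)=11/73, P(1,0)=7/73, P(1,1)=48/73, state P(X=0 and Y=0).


Read from table: P(X=0, Y=0) = 7/73

7/73


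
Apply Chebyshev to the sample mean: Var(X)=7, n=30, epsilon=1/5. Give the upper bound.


Var(Xbar) = Var(X)/n = 7/30
Chebyshev: P(|Xbar-mu| >= 1/5) <= Var(Xbar)/(1/5)^2 = (7/30)/(1/25) = 35/6
Bound exceeds 1, so trivial bound: 1

1


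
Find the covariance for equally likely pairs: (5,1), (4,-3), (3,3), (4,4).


E[X]=4, E[Y]=5/4, E[XY]=9/2
Cov(X,Y) = E[XY] - E[X]E[Y] = 9/2 - 4*5/4 = -1/2

-1/2


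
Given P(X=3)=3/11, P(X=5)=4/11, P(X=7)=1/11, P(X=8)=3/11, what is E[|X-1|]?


E[|X-1|] = sum(g(x)*P(x))
= 2*3/11 + 4*4/11 + 6*1/11 + 7*3/11
= 49/11

49/11


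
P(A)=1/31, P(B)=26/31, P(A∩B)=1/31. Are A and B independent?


P(A)*P(B) = 1/31*26/31 = 26/961
P(A∩B) = 1/31 != 26/961, so not independent

No, A and B are not independent


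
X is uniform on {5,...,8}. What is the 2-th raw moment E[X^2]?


E[X^2] = (1/4) * sum(x^2 for x=5..8)
= 174/4 = 87/2

87/2


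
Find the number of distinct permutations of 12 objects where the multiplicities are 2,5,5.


12! = 479001600
Denominator: 2!=2 * 5!=120 * 5!=120
Coefficient = 479001600 / 28800 = 16632

16632


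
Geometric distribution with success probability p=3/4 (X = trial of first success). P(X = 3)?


P(X=3) = (1-p)^2 * p = (1/4)^2 * 3/4
= 1/16 * 3/4 = 3/64

3/64


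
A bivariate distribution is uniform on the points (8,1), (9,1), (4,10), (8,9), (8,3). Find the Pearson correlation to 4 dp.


Cov(X,Y) = -4.9200, Var(X) = 3.0400, Var(Y) = 15.3600
rho = Cov/(sqrt(VarX)*sqrt(VarY)) = -0.7200

-0.7200


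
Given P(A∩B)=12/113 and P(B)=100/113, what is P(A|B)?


P(A|B) = P(A∩B)/P(B) = (12/113)/(100/113) = 12/100 = 3/25

3/25


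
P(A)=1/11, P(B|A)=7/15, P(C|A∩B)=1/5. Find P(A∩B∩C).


P(A∩B∩C) = P(A) * P(B|A) * P(C|A∩B)
= 1/11 * 7/15 * 1/5
= 7/165 * 1/5 = 7/825

7/825


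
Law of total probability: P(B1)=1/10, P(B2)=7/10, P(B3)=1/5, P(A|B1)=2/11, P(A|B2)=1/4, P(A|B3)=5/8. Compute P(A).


P(A) = P(A|B1)P(B1) + P(A|B2)P(B2) + P(A|B3)P(B3)
= 2/11*1/10 + 1/4*7/10 + 5/8*1/5
= 1/55 + 7/40 + 1/8 = 7/22

7/22


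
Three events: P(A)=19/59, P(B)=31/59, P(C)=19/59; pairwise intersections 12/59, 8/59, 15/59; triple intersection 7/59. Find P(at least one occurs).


P(A∪B∪C) = P(A)+P(B)+P(C) - P(AB)-P(AC)-P(BC) + P(ABC)
= 19/59+31/59+19/59 - 12/59-8/59-15/59 + 7/59
= 41/59

41/59


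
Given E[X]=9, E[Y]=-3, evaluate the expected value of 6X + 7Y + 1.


E[6X + 7Y + 1] = 6*E[X] + 7*E[Y] + 1
= (6)*(9) + (7)*(-3) + (1)
= 54 - 21 + 1 = 34

34


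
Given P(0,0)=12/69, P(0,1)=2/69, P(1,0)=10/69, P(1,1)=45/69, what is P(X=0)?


P(X=0) = P(0,0)+P(0,1) = 12/69 + 2/69 = 14/69

14/69


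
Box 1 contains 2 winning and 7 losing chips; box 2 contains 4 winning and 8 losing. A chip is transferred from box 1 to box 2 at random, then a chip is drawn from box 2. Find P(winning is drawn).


P(transfer winning) = 2/9; P(transfer losing) = 7/9
If winning transferred: Urn II has 5 winning of 13, so P(winning|winning moved) = 5/13
If losing transferred: Urn II has 4 winning of 13, so P(winning|losing moved) = 4/13
By total probability: P(winning) = 2/9*5/13 + 7/9*4/13 = 38/117

38/117


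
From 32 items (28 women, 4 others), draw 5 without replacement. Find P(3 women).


P(X=3) = C(28,3)*C(4,2) / C(32,5)
= 3276*6 / 201376
= 19656/201376 = 351/3596

351/3596


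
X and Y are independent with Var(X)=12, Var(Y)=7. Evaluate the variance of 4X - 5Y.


Independence => Cov(X,Y)=0
Var(4X - 5Y) = 4^2*Var(X) + (-5)^2*Var(Y)
= 16*12 + 25*7 = 367

367


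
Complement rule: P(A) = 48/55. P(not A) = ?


P(A') = 1 - P(A) = 1 - 48/55 = 7/55

7/55


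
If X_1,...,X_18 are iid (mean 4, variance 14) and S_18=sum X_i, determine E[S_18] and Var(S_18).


E[S_n] = n*mu = 18*4 = 72
Var(S_n) = n*sigma^2 = 18*14 = 252

E[S_18]=72, Var(S_18)=252


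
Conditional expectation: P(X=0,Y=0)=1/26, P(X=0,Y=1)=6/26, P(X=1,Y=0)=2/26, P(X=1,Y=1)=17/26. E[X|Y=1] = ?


P(Y=1) = 23/26
E[X|Y=1] = (0*6 + 1*17)/23 = 17/23

17/23


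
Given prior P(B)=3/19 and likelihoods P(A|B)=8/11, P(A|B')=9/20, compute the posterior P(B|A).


P(A) = P(A|B)P(B) + P(A|B')P(B') = 8/11*3/19 + 9/20*16/19 = 516/1045
P(B|A) = P(A|B)P(B)/P(A) = (24/209)/(516/1045) = 10/43

10/43


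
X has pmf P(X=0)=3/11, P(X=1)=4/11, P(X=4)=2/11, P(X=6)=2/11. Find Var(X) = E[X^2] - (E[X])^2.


E[X] = 24/11, E[X^2] = 108/11
Var(X) = E[X^2] - (E[X])^2 = 108/11 - (24/11)^2 = 612/121

612/121


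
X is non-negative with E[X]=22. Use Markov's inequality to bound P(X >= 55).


Markov: P(X >= a) <= E[X]/a
P(X >= 55) <= 22/55 = 2/5

2/5


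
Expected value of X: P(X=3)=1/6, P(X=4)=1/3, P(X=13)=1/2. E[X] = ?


E[X] = sum(x * P(x))
= 3*1/6 + 4*1/3 + 13*1/2
= 25/3

25/3


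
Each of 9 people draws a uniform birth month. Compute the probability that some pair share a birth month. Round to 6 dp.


P(all different) = prod((12-i)/12 for i=0..8) = 0.015472
P(at least one match) = 1 - 0.015472 = 0.984528

0.984528


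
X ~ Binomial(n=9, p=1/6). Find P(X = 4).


P(X=4) = C(9,4) * p^4 * (1-p)^5
= 126 * 1/1296 * 3125/7776
= 21875/559872

21875/559872


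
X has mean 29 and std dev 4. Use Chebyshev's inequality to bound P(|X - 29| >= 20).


k = 20/4 = 5
Chebyshev: P(|X-mu| >= k*sigma) <= 1/k^2 = 1/5^2 = 1/25

1/25


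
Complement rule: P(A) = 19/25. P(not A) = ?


P(A') = 1 - P(A) = 1 - 19/25 = 6/25

6/25


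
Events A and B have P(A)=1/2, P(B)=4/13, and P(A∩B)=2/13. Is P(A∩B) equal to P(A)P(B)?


P(A)*P(B) = 1/2*4/13 = 2/13
P(A∩B) = 2/13, which equals P(A)P(B), so independent

Yes, A and B are independent


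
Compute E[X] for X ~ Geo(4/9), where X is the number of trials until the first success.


For geometric (trials until first success), E[X] = 1/p = 1/(4/9) = 9/4

9/4


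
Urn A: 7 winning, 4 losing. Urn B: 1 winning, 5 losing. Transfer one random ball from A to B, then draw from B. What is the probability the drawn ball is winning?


P(transfer winning) = 7/11; P(transfer losing) = 4/11
If winning transferred: Urn II has 2 winning of 7, so P(winning|winning moved) = 2/7
If losing transferred: Urn II has 1 winning of 7, so P(winning|losing moved) = 1/7
By total probability: P(winning) = 7/11*2/7 + 4/11*1/7 = 18/77

18/77


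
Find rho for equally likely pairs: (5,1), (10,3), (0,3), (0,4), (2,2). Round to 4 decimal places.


Cov(X,Y) = -1.0400, Var(X) = 14.2400, Var(Y) = 1.0400
rho = Cov/(sqrt(VarX)*sqrt(VarY)) = -0.2702

-0.2702


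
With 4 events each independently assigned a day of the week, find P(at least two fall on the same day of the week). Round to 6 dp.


P(all different) = prod((7-i)/7 for i=0..3) = 0.349854
P(at least one match) = 1 - 0.349854 = 0.650146

0.650146


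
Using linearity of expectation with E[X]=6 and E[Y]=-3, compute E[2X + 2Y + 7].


E[2X + 2Y + 7] = 2*E[X] + 2*E[Y] + 7
= (2)*(6) + (2)*(-3) + (7)
= 12 - 6 + 7 = 13

13


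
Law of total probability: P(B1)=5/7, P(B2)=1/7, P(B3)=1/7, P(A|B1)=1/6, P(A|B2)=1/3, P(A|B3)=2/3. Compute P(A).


P(A) = P(A|B1)P(B1) + P(A|B2)P(B2) + P(A|B3)P(B3)
= 1/6*5/7 + 1/3*1/7 + 2/3*1/7
= 5/42 + 1/21 + 2/21 = 11/42

11/42


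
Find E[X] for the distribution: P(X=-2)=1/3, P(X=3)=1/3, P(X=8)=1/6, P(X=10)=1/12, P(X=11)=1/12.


E[X] = sum(x * P(x))
= -2*1/3 + 3*1/3 + 8*1/6 + 10*1/12 + 11*1/12
= 41/12

41/12


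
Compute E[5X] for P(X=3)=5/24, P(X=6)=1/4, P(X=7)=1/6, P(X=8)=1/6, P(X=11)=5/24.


E[5X] = sum(g(x)*P(x))
= 15*5/24 + 30*1/4 + 35*1/6 + 40*1/6 + 55*5/24
= 415/12

415/12


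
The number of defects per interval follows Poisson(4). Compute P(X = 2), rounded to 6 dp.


P(X=2) = e^(-4) * 4^2 / 2!
≈ 0.01831563889 * 16 / 2
≈ 0.146525

0.146525


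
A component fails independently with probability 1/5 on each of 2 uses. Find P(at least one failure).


P(at least one) = 1 - P(none)
P(none) = (1 - 1/5)^2 = (4/5)^2 = 16/25
P(at least one) = 1 - 16/25 = 9/25

9/25


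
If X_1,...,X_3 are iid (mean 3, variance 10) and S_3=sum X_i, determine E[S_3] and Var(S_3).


E[S_n] = n*mu = 3*3 = 9
Var(S_n) = n*sigma^2 = 3*10 = 30

E[S_3]=9, Var(S_3)=30


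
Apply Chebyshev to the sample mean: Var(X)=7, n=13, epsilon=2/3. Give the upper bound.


Var(Xbar) = Var(X)/n = 7/13
Chebyshev: P(|Xbar-mu| >= 2/3) <= Var(Xbar)/(2/3)^2 = (7/13)/(4/9) = 63/52
Bound exceeds 1, so trivial bound: 1

1


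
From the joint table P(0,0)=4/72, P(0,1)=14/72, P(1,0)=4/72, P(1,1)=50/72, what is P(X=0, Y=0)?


Read from table: P(X=0, Y=0) = 4/72 = 1/18

1/18


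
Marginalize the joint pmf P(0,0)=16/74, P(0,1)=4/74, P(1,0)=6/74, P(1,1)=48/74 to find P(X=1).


P(X=1) = P(1,0)+P(1,1) = 6/74 + 48/74 = 54/74 = 27/37

27/37


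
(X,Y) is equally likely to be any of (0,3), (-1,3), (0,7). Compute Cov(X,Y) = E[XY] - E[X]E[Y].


E[X]=-1/3, E[Y]=13/3, E[XY]=-1
Cov(X,Y) = E[XY] - E[X]E[Y] = -1 + 1/3*13/3 = 4/9

4/9


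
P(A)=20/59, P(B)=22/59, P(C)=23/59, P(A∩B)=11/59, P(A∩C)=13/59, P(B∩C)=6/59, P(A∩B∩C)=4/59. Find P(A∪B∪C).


P(A∪B∪C) = P(A)+P(B)+P(C) - P(AB)-P(AC)-P(BC) + P(ABC)
= 20/59+22/59+23/59 - 11/59-13/59-6/59 + 4/59
= 39/59

39/59


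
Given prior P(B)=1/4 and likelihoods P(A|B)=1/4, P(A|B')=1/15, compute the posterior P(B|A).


P(A) = P(A|B)P(B) + P(A|B')P(B') = 1/4*1/4 + 1/15*3/4 = 9/80
P(B|A) = P(A|B)P(B)/P(A) = (1/16)/(9/80) = 5/9

5/9


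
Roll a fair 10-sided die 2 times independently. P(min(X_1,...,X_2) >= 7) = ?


P(min >= 7) = P(all X_i >= 7) = (P(X_1 >= 7))^2
= (4/10)^2 = (2/5)^2 = 4/25

4/25


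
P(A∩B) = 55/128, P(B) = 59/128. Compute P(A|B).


P(A|B) = P(A∩B)/P(B) = (55/128)/(59/128) = 55/59

55/59


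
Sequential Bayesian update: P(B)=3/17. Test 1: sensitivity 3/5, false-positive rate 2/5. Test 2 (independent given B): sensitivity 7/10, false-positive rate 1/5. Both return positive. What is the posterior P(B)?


After test 1: P(+) = 3/5*3/17 + 2/5*14/17 = 37/85
P(B|+) = (9/85)/(37/85) = 9/37
After test 2 (use post1 as new prior): P(+) = 7/10*9/37 + 1/5*28/37 = 119/370
P(B|+,+) = (63/370)/(119/370) = 9/17

9/17


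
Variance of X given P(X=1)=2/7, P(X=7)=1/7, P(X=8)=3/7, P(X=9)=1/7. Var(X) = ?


E[X] = 6, E[X^2] = 324/7
Var(X) = E[X^2] - (E[X])^2 = 324/7 - (6)^2 = 72/7

72/7


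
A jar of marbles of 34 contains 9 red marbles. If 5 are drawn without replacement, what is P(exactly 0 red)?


P(X=0) = C(9,0)*C(25,5) / C(34,5)
= 1*53130 / 278256
= 53130/278256 = 805/4216

805/4216


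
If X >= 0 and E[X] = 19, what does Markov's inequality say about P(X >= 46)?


Markov: P(X >= a) <= E[X]/a
P(X >= 46) <= 19/46

19/46


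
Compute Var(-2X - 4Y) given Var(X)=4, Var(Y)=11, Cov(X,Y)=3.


Var(-2X - 4Y) = (-2)^2*Var(X) + (-4)^2*Var(Y) + 2*(-2)*(-4)*Cov(X,Y)
= 4*4 + 16*11 + 16*3
= 16 + 176 + 48 = 240

240


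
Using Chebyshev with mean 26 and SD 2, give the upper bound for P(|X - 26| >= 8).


k = 8/2 = 4
Chebyshev: P(|X-mu| >= k*sigma) <= 1/k^2 = 1/4^2 = 1/16

1/16


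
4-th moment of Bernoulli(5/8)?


For Bernoulli: X in {0,1}
E[X^4] = 0^4*(1-5/8) + 1^4*5/8 = 5/8

5/8


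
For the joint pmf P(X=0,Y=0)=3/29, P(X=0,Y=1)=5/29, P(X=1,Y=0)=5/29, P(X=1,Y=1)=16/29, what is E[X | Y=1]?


P(Y=1) = 21/29
E[X|Y=1] = (0*5 + 1*16)/21 = 16/21

16/21


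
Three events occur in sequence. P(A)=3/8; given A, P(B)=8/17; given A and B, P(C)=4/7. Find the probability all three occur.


P(A∩B∩C) = P(A) * P(B|A) * P(C|A∩B)
= 3/8 * 8/17 * 4/7
= 3/17 * 4/7 = 12/119

12/119


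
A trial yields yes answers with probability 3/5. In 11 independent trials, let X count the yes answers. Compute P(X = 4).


P(X=4) = C(11,4) * p^4 * (1-p)^7
= 330 * 81/625 * 128/78125
= 684288/9765625

684288/9765625


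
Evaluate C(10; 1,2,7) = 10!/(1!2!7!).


10! = 3628800
Denominator: 1!=1 * 2!=2 * 7!=5040
Coefficient = 3628800 / 10080 = 360

360


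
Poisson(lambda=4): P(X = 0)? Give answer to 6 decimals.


P(X=0) = e^(-4) * 4^0 / 0!
≈ 0.01831563889 * 1 / 1
≈ 0.018316

0.018316


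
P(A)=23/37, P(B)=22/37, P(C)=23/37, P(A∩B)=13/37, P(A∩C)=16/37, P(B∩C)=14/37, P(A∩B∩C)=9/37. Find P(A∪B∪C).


P(A∪B∪C) = P(A)+P(B)+P(C) - P(AB)-P(AC)-P(BC) + P(ABC)
= 23/37+22/37+23/37 - 13/37-16/37-14/37 + 9/37
= 34/37

34/37


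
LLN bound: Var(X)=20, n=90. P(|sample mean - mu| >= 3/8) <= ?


Var(Xbar) = Var(X)/n = 20/90
Chebyshev: P(|Xbar-mu| >= 3/8) <= Var(Xbar)/(3/8)^2 = (2/9)/(9/64) = 128/81
Bound exceeds 1, so trivial bound: 1

1


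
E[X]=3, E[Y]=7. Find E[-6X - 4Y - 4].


E[-6X - 4Y - 4] = -6*E[X] - 4*E[Y] - 4
= (-6)*(3) + (-4)*(7) + (-4)
= -18 - 28 - 4 = -50

-50


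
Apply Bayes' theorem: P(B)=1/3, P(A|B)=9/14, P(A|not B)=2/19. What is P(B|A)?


P(A) = P(A|B)P(B) + P(A|B')P(B') = 9/14*1/3 + 2/19*2/3 = 227/798
P(B|A) = P(A|B)P(B)/P(A) = (3/14)/(227/798) = 171/227

171/227


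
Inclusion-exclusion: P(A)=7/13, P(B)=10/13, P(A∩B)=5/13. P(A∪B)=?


P(A∪B) = P(A) + P(B) - P(A∩B)
= 7/13 + 10/13 - 5/13 = 12/13

12/13


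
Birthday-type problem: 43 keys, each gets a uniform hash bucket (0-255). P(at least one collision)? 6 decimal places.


P(all different) = prod((256-i)/256 for i=0..42) = 0.023741
P(at least one match) = 1 - 0.023741 = 0.976259

0.976259


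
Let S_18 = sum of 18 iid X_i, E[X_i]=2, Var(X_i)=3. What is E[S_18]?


E[S_n] = n*E[X_1] = 18*2 = 36

36


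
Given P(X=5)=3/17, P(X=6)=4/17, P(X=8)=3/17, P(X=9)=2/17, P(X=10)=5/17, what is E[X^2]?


E[X^2] = sum(g(x)*P(x))
= 25*3/17 + 36*4/17 + 64*3/17 + 81*2/17 + 100*5/17
= 1073/17

1073/17


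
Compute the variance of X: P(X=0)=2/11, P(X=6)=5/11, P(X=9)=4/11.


E[X] = 6, E[X^2] = 504/11
Var(X) = E[X^2] - (E[X])^2 = 504/11 - (6)^2 = 108/11

108/11


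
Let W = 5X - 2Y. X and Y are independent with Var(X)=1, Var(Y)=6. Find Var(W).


Independence => Cov(X,Y)=0
Var(5X - 2Y) = 5^2*Var(X) + (-2)^2*Var(Y)
= 25*1 + 4*6 = 49

49


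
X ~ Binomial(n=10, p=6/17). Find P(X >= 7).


P(X>=7) = P(X=7) + P(X=8) + P(X=9) + P(X=10)
= 44711377920/2015993900449 + 9145509120/2015993900449 + 1108546560/2015993900449 + 60466176/2015993900449
= 55025899776/2015993900449

55025899776/2015993900449


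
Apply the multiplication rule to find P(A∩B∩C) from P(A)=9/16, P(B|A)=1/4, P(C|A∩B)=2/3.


P(A∩B∩C) = P(A) * P(B|A) * P(C|A∩B)
= 9/16 * 1/4 * 2/3
= 9/64 * 2/3 = 3/32

3/32


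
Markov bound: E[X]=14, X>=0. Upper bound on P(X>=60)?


Markov: P(X >= a) <= E[X]/a
P(X >= 60) <= 14/60 = 7/30

7/30


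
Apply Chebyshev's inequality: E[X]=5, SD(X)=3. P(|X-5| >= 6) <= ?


k = 6/3 = 2
Chebyshev: P(|X-mu| >= k*sigma) <= 1/k^2 = 1/2^2 = 1/4

1/4


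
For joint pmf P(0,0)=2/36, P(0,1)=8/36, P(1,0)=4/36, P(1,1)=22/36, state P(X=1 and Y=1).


Read from table: P(X=1, Y=1) = 22/36 = 11/18

11/18


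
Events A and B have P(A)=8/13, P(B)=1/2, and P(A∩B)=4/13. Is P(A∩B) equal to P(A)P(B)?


P(A)*P(B) = 8/13*1/2 = 4/13
P(A∩B) = 4/13, which equals P(A)P(B), so independent

Yes, A and B are independent


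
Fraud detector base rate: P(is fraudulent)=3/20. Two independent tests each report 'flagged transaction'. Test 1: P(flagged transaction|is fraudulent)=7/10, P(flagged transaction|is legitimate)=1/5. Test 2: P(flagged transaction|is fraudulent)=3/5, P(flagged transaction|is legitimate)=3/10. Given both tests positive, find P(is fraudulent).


After test 1: P(+) = 7/10*3/20 + 1/5*17/20 = 11/40
P(B|+) = (21/200)/(11/40) = 21/55
After test 2 (use post1 as new prior): P(+) = 3/5*21/55 + 3/10*34/55 = 114/275
P(B|+,+) = (63/275)/(114/275) = 21/38

21/38


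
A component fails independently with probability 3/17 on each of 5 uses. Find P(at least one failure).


P(at least one) = 1 - P(none)
P(none) = (1 - 3/17)^5 = (14/17)^5 = 537824/1419857
P(at least one) = 1 - 537824/1419857 = 882033/1419857

882033/1419857


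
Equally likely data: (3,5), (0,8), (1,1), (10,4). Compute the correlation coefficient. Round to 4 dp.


Cov(X,Y) = -1.7500, Var(X) = 15.2500, Var(Y) = 6.2500
rho = Cov/(sqrt(VarX)*sqrt(VarY)) = -0.1793

-0.1793


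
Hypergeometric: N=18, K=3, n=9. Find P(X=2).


P(X=2) = C(3,2)*C(15,7) / C(18,9)
= 3*6435 / 48620
= 19305/48620 = 27/68

27/68


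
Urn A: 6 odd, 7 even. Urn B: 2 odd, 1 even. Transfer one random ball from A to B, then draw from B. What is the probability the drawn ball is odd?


P(transfer odd) = 6/13; P(transfer even) = 7/13
If odd transferred: Urn II has 3 odd of 4, so P(odd|odd moved) = 3/4
If even transferred: Urn II has 2 odd of 4, so P(odd|even moved) = 1/2
By total probability: P(odd) = 6/13*3/4 + 7/13*1/2 = 8/13

8/13


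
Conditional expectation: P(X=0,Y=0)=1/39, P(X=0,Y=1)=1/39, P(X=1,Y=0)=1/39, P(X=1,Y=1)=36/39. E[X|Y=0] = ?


P(Y=0) = 2/39
E[X|Y=0] = (0*1 + 1*1)/2 = 1/2

1/2


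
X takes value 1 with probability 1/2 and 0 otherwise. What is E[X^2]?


For Bernoulli: X in {0,1}
E[X^2] = 0^2*(1-1/2) + 1^2*1/2 = 1/2

1/2


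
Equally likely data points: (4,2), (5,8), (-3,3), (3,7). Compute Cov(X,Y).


E[X]=9/4, E[Y]=5, E[XY]=15
Cov(X,Y) = E[XY] - E[X]E[Y] = 15 - 9/4*5 = 15/4

15/4


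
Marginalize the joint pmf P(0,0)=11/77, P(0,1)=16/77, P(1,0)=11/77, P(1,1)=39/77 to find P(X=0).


P(X=0) = P(0,0)+P(0,1) = 11/77 + 16/77 = 27/77

27/77


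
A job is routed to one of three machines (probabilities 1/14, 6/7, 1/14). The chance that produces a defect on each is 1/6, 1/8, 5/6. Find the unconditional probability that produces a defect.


P(A) = P(A|B1)P(B1) + P(A|B2)P(B2) + P(A|B3)P(B3)
= 1/6*1/14 + 1/8*6/7 + 5/6*1/14
= 1/84 + 3/28 + 5/84 = 5/28

5/28


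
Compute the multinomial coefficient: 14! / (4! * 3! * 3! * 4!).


14! = 87178291200
Denominator: 4!=24 * 3!=6 * 3!=6 * 4!=24
Coefficient = 87178291200 / 20736 = 4204200

4204200


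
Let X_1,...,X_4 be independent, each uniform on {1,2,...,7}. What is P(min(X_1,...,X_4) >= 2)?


P(min >= 2) = P(all X_i >= 2) = (P(X_1 >= 2))^4
= (6/7)^4 = 1296/2401

1296/2401


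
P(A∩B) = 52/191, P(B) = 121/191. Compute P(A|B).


P(A|B) = P(A∩B)/P(B) = (52/191)/(121/191) = 52/121

52/121


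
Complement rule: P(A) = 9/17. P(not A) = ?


P(A') = 1 - P(A) = 1 - 9/17 = 8/17

8/17


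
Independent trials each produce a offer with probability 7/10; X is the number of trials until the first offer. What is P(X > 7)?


P(X > 7) = P(first 7 trials all fail) = (1-p)^7 = (3/10)^7 = 2187/10000000

2187/10000000


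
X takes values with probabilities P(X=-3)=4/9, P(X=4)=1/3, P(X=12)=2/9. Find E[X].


E[X] = sum(x * P(x))
= -3*4/9 + 4*1/3 + 12*2/9
= 8/3

8/3


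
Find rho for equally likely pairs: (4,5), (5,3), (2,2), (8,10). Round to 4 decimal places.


Cov(X,Y) = 6.0000, Var(X) = 4.6875, Var(Y) = 9.5000
rho = Cov/(sqrt(VarX)*sqrt(VarY)) = 0.8991

0.8991


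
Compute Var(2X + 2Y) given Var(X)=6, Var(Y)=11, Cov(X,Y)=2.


Var(2X + 2Y) = 2^2*Var(X) + 2^2*Var(Y) + 2*2*2*Cov(X,Y)
= 4*6 + 4*11 + 8*2
= 24 + 44 + 16 = 84

84
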